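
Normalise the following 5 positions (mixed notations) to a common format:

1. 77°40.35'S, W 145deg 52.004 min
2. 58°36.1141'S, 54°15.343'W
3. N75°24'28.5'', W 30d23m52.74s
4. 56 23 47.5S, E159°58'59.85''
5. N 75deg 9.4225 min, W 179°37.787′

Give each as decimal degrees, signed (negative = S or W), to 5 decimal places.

Point 1:
  φ: 40.35′ = 0.672500°; total 77.672500
  S ⇒ negate
  Longitude: 145 + 52.004/60 = 145.866733
  W → negative
Point 2:
  Latitude: 36.1141′ = 0.601902°; total 58.601902
  hemisphere S, so the sign is −
  λ: 54 + 15.343/60 = 54.255717
  hemisphere W, so the sign is −
Point 3:
  φ: 75° + 24/60 + 28.5/3600 = 75 + 0.400000 + 0.007917 = 75.407917
  N ⇒ keep positive
  Lon: 30° + 23/60 + 52.74/3600 = 30 + 0.383333 + 0.014650 = 30.397983
  W ⇒ negate
Point 4:
  φ: 56 + 23/60 + 47.5/3600 = 56.396528
  S ⇒ negate
  λ: 159 + 58/60 + 59.85/3600 = 159.983292
  E → positive
Point 5:
  φ: 75 + 9.4225/60 = 75.157042
  N ⇒ keep positive
  Lon: 37.787′ = 0.629783°; total 179.629783
  W ⇒ negate

1. -77.67250, -145.86673
2. -58.60190, -54.25572
3. 75.40792, -30.39798
4. -56.39653, 159.98329
5. 75.15704, -179.62978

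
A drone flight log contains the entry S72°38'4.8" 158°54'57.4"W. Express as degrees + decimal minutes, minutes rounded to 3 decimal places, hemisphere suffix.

φ: 38 + 4.8/60 = 38.08000′
Lon: 54 + 57.4/60 = 54.95667′

72° 38.080′ S, 158° 54.957′ W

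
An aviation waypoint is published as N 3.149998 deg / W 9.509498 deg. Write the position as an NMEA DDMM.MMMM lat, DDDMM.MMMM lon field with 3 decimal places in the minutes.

0309.000,N / 00930.570,W

Lat: fractional part 0.149998 → 8.99988 minutes
Lon: fractional part 0.509498 → 30.56988 minutes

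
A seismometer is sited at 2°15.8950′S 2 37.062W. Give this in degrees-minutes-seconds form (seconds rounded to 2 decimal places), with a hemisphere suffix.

Latitude: fractional minutes 0.89500 × 60 = 53.7000″
λ: 37.06200′ → 37′ and 0.06200 × 60 = 3.7200″

2°15′53.70″ S, 2°37′3.72″ W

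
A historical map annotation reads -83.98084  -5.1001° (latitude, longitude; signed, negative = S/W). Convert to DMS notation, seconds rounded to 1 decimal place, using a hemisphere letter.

83°58′51.0″ S, 5°06′0.4″ W

Latitude is negative → S; |value| = 83.980840
Latitude: 0.980840 × 60 = 58.85040′ → 58′, remainder × 60 = 51.024″
Longitude is negative → W; |value| = 5.100100
Lon: 0.100100 × 60 = 6.00600′ → 6′, remainder × 60 = 0.360″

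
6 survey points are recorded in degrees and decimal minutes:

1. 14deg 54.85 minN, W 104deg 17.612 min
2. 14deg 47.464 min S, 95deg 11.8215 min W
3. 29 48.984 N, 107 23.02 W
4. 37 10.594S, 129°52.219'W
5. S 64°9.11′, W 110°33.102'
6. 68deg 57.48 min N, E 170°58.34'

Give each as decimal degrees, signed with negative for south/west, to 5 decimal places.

1. 14.91417, -104.29353
2. -14.79107, -95.19703
3. 29.81640, -107.38367
4. -37.17657, -129.87032
5. -64.15183, -110.55170
6. 68.95800, 170.97233

Point 1:
  Lat: 14 + 54.85/60 = 14.914167
  N → positive
  Lon: 17.612′ = 0.293533°; total 104.293533
  W ⇒ negate
Point 2:
  φ: 47.464′ = 0.791067°; total 14.791067
  S → negative
  Longitude: 11.8215′ = 0.197025°; total 95.197025
  W → negative
Point 3:
  φ: 48.984′ = 0.816400°; total 29.816400
  N → positive
  Longitude: 107 + 23.02/60 = 107.383667
  W ⇒ negate
Point 4:
  φ: 10.594′ = 0.176567°; total 37.176567
  S ⇒ negate
  Lon: 52.219′ = 0.870317°; total 129.870317
  W → negative
Point 5:
  φ: 9.11′ = 0.151833°; total 64.151833
  S ⇒ negate
  Lon: 33.102′ = 0.551700°; total 110.551700
  W → negative
Point 6:
  Lat: 68 + 57.48/60 = 68.958000
  N → positive
  λ: 170 + 58.34/60 = 170.972333
  E → positive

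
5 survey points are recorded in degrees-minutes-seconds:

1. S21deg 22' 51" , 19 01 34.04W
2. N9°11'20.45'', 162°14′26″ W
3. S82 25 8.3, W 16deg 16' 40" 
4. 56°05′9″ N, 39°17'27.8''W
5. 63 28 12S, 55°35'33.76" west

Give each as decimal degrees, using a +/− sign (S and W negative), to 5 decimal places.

Point 1:
  Latitude: 21 + 22/60 + 51/3600 = 21.380833
  S → negative
  Lon: 1′ + 34.04″ = 1.56733′; 19 + 1.56733/60 = 19.026122
  W ⇒ negate
Point 2:
  Latitude: 9 + 11/60 + 20.45/3600 = 9.189014
  N ⇒ keep positive
  λ: 14′ + 26″ = 14.43333′; 162 + 14.43333/60 = 162.240556
  hemisphere W, so the sign is −
Point 3:
  Lat: 82° + 25/60 + 8.3/3600 = 82 + 0.416667 + 0.002306 = 82.418972
  S ⇒ negate
  Lon: 16′ + 40″ = 16.66667′; 16 + 16.66667/60 = 16.277778
  W ⇒ negate
Point 4:
  Latitude: 56 + 5/60 + 9/3600 = 56.085833
  N ⇒ keep positive
  Longitude: 17′ + 27.8″ = 17.46333′; 39 + 17.46333/60 = 39.291056
  W ⇒ negate
Point 5:
  φ: 28′ + 12″ = 28.20000′; 63 + 28.20000/60 = 63.470000
  S ⇒ negate
  λ: 55 + 35/60 + 33.76/3600 = 55.592711
  hemisphere W, so the sign is −

1. -21.38083, -19.02612
2. 9.18901, -162.24056
3. -82.41897, -16.27778
4. 56.08583, -39.29106
5. -63.47000, -55.59271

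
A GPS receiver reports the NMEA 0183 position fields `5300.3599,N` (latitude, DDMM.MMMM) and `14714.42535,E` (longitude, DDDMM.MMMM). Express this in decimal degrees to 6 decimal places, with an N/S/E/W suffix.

53.005998° N, 147.240423° E

φ: degrees = first 2 digits = 53, minutes = 0.3599; 53 + 0.3599/60 = 53.0059983
Longitude: split at 3 digits → 147° and 14.42535′; 147 + 14.42535/60 = 147.2404225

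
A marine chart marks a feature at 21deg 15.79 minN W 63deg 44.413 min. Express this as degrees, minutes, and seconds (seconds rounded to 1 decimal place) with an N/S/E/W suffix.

Latitude: 15.79000′ → 15′ and 0.79000 × 60 = 47.400″
Longitude: fractional minutes 0.41300 × 60 = 24.780″

21°15′47.4″ N, 63°44′24.8″ W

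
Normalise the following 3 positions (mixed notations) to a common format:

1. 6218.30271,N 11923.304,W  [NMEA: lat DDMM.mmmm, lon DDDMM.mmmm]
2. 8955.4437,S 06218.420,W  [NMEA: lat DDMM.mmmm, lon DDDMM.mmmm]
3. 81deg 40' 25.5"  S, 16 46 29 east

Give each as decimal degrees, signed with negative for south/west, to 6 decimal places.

1. 62.305045, -119.388400
2. -89.924062, -62.307000
3. -81.673750, 16.774722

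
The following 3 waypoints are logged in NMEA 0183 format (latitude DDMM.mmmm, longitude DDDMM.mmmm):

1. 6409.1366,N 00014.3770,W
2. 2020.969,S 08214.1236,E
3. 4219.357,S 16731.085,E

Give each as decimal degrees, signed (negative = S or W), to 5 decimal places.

Point 1:
  Latitude: split at 2 digits → 64° and 9.1366′; 64 + 9.1366/60 = 64.152277
  N ⇒ keep positive
  Lon: split at 3 digits → 000° and 14.377′; 0 + 14.377/60 = 0.239617
  hemisphere W, so the sign is −
Point 2:
  Lat: degrees = first 2 digits = 20, minutes = 20.969; 20 + 20.969/60 = 20.349483
  hemisphere S, so the sign is −
  Lon: split at 3 digits → 082° and 14.1236′; 82 + 14.1236/60 = 82.235393
  E → positive
Point 3:
  Latitude: degrees = first 2 digits = 42, minutes = 19.357; 42 + 19.357/60 = 42.322617
  hemisphere S, so the sign is −
  Longitude: degrees = first 3 digits = 167, minutes = 31.085; 167 + 31.085/60 = 167.518083
  E → positive

1. 64.15228, -0.23962
2. -20.34948, 82.23539
3. -42.32262, 167.51808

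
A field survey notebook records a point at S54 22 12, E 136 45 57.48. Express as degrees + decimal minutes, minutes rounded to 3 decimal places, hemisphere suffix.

54° 22.200′ S, 136° 45.958′ E

Lat: 22 + 12/60 = 22.20000′
Longitude: 45 + 57.48/60 = 45.95800′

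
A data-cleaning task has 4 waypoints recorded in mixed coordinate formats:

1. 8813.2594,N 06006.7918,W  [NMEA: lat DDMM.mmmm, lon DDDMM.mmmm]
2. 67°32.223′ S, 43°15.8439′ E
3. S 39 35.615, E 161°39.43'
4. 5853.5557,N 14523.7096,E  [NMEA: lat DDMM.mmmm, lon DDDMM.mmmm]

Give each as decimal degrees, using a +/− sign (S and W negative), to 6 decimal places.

1. 88.220990, -60.113197
2. -67.537050, 43.264065
3. -39.593583, 161.657167
4. 58.892595, 145.395160

Point 1:
  φ: degrees = first 2 digits = 88, minutes = 13.2594; 88 + 13.2594/60 = 88.2209900
  N → positive
  Lon: split at 3 digits → 060° and 6.7918′; 60 + 6.7918/60 = 60.1131967
  hemisphere W, so the sign is −
Point 2:
  Latitude: 67 + 32.223/60 = 67.5370500
  S → negative
  Longitude: 43 + 15.8439/60 = 43.2640650
  E → positive
Point 3:
  Latitude: 35.615′ = 0.593583°; total 39.5935833
  S ⇒ negate
  Lon: 39.43′ = 0.657167°; total 161.6571667
  E ⇒ keep positive
Point 4:
  Latitude: split at 2 digits → 58° and 53.5557′; 58 + 53.5557/60 = 58.8925950
  N ⇒ keep positive
  Longitude: degrees = first 3 digits = 145, minutes = 23.7096; 145 + 23.7096/60 = 145.3951600
  E ⇒ keep positive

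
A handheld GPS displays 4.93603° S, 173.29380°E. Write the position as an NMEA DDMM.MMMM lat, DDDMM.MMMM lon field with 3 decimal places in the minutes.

0456.162,S / 17317.628,E

φ: minutes = (4.936030 − 4) × 60 = 56.16180
Lon: fractional part 0.293800 → 17.62800 minutes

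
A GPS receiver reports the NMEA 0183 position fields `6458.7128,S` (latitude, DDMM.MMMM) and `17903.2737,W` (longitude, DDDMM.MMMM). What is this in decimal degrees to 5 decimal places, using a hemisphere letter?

φ: degrees = first 2 digits = 64, minutes = 58.7128; 64 + 58.7128/60 = 64.978547
Longitude: split at 3 digits → 179° and 3.2737′; 179 + 3.2737/60 = 179.054562

64.97855° S, 179.05456° W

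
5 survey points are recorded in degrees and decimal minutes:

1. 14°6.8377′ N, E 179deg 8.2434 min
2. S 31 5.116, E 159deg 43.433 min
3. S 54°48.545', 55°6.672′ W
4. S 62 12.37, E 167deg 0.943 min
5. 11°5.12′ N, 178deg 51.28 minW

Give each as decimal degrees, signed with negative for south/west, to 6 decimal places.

1. 14.113962, 179.137390
2. -31.085267, 159.723883
3. -54.809083, -55.111200
4. -62.206167, 167.015717
5. 11.085333, -178.854667

Point 1:
  Lat: 14 + 6.8377/60 = 14.1139617
  N → positive
  λ: 179 + 8.2434/60 = 179.1373900
  E → positive
Point 2:
  φ: 5.116′ = 0.085267°; total 31.0852667
  S ⇒ negate
  Lon: 43.433′ = 0.723883°; total 159.7238833
  E → positive
Point 3:
  Lat: 54 + 48.545/60 = 54.8090833
  hemisphere S, so the sign is −
  λ: 55 + 6.672/60 = 55.1112000
  W ⇒ negate
Point 4:
  φ: 62 + 12.37/60 = 62.2061667
  S → negative
  λ: 0.943′ = 0.015717°; total 167.0157167
  E ⇒ keep positive
Point 5:
  Lat: 5.12′ = 0.085333°; total 11.0853333
  N → positive
  λ: 51.28′ = 0.854667°; total 178.8546667
  W ⇒ negate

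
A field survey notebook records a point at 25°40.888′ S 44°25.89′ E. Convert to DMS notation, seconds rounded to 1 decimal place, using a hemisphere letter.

Latitude: 40.88800′ → 40′ and 0.88800 × 60 = 53.280″
Lon: 25.89000′ → 25′ and 0.89000 × 60 = 53.400″

25°40′53.3″ S, 44°25′53.4″ E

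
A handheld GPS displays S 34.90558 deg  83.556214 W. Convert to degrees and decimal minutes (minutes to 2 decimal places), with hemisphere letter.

φ: fractional part 0.905580 → 54.3348 minutes
λ: fractional part 0.556214 → 33.3728 minutes

34° 54.33′ S, 83° 33.37′ W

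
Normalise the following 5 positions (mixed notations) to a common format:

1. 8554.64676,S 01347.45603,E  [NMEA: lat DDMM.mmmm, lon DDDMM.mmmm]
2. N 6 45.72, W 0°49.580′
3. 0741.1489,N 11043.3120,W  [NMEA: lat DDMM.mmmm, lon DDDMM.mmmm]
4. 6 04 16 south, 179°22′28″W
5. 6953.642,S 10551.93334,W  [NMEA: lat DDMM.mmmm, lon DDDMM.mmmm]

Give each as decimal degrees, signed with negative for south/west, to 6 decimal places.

1. -85.910779, 13.790934
2. 6.762000, -0.826333
3. 7.685815, -110.721867
4. -6.071111, -179.374444
5. -69.894033, -105.865556

Point 1:
  Lat: degrees = first 2 digits = 85, minutes = 54.64676; 85 + 54.64676/60 = 85.9107793
  hemisphere S, so the sign is −
  Lon: degrees = first 3 digits = 13, minutes = 47.45603; 13 + 47.45603/60 = 13.7909338
  E → positive
Point 2:
  Lat: 45.72′ = 0.762000°; total 6.7620000
  N ⇒ keep positive
  Lon: 49.58′ = 0.826333°; total 0.8263333
  W → negative
Point 3:
  Lat: split at 2 digits → 07° and 41.1489′; 7 + 41.1489/60 = 7.6858150
  N ⇒ keep positive
  Longitude: degrees = first 3 digits = 110, minutes = 43.312; 110 + 43.312/60 = 110.7218667
  W ⇒ negate
Point 4:
  Lat: 6 + 4/60 + 16/3600 = 6.0711111
  hemisphere S, so the sign is −
  Lon: 179° + 22/60 + 28/3600 = 179 + 0.366667 + 0.007778 = 179.3744444
  W ⇒ negate
Point 5:
  φ: degrees = first 2 digits = 69, minutes = 53.642; 69 + 53.642/60 = 69.8940333
  S ⇒ negate
  Longitude: degrees = first 3 digits = 105, minutes = 51.93334; 105 + 51.93334/60 = 105.8655557
  W → negative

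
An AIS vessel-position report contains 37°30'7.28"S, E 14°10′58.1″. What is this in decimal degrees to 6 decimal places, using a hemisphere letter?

37.502022° S, 14.182806° E

Lat: 37° + 30/60 + 7.28/3600 = 37 + 0.500000 + 0.002022 = 37.5020222
Longitude: 14 + 10/60 + 58.1/3600 = 14.1828056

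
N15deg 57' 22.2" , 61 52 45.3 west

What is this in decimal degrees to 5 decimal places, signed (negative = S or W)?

15.95617, -61.87925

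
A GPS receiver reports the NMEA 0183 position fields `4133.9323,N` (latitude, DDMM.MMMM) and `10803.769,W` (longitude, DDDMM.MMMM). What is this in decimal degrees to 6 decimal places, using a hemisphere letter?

41.565538° N, 108.062817° W

Latitude: degrees = first 2 digits = 41, minutes = 33.9323; 41 + 33.9323/60 = 41.5655383
λ: degrees = first 3 digits = 108, minutes = 3.769; 108 + 3.769/60 = 108.0628167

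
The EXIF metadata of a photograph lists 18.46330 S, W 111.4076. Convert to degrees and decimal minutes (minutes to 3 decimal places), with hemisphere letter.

Lat: minutes = (18.463300 − 18) × 60 = 27.79800
Longitude: 111° + 0.407600 × 60 = 111° 24.45600′

18° 27.798′ S, 111° 24.456′ W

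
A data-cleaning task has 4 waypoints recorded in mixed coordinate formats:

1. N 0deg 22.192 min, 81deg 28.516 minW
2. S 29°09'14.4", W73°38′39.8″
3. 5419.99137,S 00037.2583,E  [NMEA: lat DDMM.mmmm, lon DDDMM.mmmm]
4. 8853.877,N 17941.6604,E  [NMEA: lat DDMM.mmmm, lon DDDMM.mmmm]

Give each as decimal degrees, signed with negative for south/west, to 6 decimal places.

Point 1:
  φ: 0 + 22.192/60 = 0.3698667
  N ⇒ keep positive
  Lon: 28.516′ = 0.475267°; total 81.4752667
  W ⇒ negate
Point 2:
  φ: 29 + 9/60 + 14.4/3600 = 29.1540000
  S → negative
  λ: 73 + 38/60 + 39.8/3600 = 73.6443889
  W ⇒ negate
Point 3:
  Latitude: degrees = first 2 digits = 54, minutes = 19.99137; 54 + 19.99137/60 = 54.3331895
  S ⇒ negate
  Longitude: split at 3 digits → 000° and 37.2583′; 0 + 37.2583/60 = 0.6209717
  E ⇒ keep positive
Point 4:
  Latitude: degrees = first 2 digits = 88, minutes = 53.877; 88 + 53.877/60 = 88.8979500
  N ⇒ keep positive
  Lon: split at 3 digits → 179° and 41.6604′; 179 + 41.6604/60 = 179.6943400
  E → positive

1. 0.369867, -81.475267
2. -29.154000, -73.644389
3. -54.333190, 0.620972
4. 88.897950, 179.694340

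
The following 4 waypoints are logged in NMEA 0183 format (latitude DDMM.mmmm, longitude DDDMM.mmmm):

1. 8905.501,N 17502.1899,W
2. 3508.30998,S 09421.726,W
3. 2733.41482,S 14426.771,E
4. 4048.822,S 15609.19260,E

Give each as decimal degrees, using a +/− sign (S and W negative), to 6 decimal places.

Point 1:
  φ: split at 2 digits → 89° and 5.501′; 89 + 5.501/60 = 89.0916833
  N ⇒ keep positive
  λ: degrees = first 3 digits = 175, minutes = 2.1899; 175 + 2.1899/60 = 175.0364983
  hemisphere W, so the sign is −
Point 2:
  Latitude: degrees = first 2 digits = 35, minutes = 8.30998; 35 + 8.30998/60 = 35.1384997
  hemisphere S, so the sign is −
  Lon: split at 3 digits → 094° and 21.726′; 94 + 21.726/60 = 94.3621000
  hemisphere W, so the sign is −
Point 3:
  φ: split at 2 digits → 27° and 33.41482′; 27 + 33.41482/60 = 27.5569137
  hemisphere S, so the sign is −
  Lon: split at 3 digits → 144° and 26.771′; 144 + 26.771/60 = 144.4461833
  E → positive
Point 4:
  Latitude: split at 2 digits → 40° and 48.822′; 40 + 48.822/60 = 40.8137000
  S ⇒ negate
  Lon: degrees = first 3 digits = 156, minutes = 9.1926; 156 + 9.1926/60 = 156.1532100
  E → positive

1. 89.091683, -175.036498
2. -35.138500, -94.362100
3. -27.556914, 144.446183
4. -40.813700, 156.153210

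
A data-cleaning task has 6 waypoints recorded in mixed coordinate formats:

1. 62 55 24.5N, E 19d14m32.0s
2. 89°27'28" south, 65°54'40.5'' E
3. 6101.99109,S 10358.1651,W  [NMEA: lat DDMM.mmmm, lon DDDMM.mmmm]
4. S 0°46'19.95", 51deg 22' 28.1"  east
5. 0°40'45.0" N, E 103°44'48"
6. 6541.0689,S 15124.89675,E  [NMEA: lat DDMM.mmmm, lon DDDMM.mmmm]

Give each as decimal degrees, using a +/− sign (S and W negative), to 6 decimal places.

1. 62.923472, 19.242222
2. -89.457778, 65.911250
3. -61.033185, -103.969418
4. -0.772208, 51.374472
5. 0.679167, 103.746667
6. -65.684482, 151.414946

Point 1:
  Latitude: 62 + 55/60 + 24.5/3600 = 62.9234722
  N ⇒ keep positive
  Lon: 19 + 14/60 + 32/3600 = 19.2422222
  E → positive
Point 2:
  φ: 89 + 27/60 + 28/3600 = 89.4577778
  hemisphere S, so the sign is −
  λ: 65° + 54/60 + 40.5/3600 = 65 + 0.900000 + 0.011250 = 65.9112500
  E → positive
Point 3:
  φ: degrees = first 2 digits = 61, minutes = 1.99109; 61 + 1.99109/60 = 61.0331848
  S → negative
  Lon: degrees = first 3 digits = 103, minutes = 58.1651; 103 + 58.1651/60 = 103.9694183
  W ⇒ negate
Point 4:
  φ: 46′ + 19.95″ = 46.33250′; 0 + 46.33250/60 = 0.7722083
  S ⇒ negate
  Lon: 51 + 22/60 + 28.1/3600 = 51.3744722
  E ⇒ keep positive
Point 5:
  φ: 40′ + 45″ = 40.75000′; 0 + 40.75000/60 = 0.6791667
  N ⇒ keep positive
  Lon: 103 + 44/60 + 48/3600 = 103.7466667
  E → positive
Point 6:
  φ: split at 2 digits → 65° and 41.0689′; 65 + 41.0689/60 = 65.6844817
  hemisphere S, so the sign is −
  λ: split at 3 digits → 151° and 24.89675′; 151 + 24.89675/60 = 151.4149458
  E → positive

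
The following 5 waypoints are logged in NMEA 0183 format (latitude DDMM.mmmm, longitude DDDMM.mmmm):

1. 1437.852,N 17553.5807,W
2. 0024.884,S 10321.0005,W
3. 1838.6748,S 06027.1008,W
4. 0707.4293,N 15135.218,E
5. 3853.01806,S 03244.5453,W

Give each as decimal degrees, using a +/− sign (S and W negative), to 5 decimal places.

Point 1:
  Lat: degrees = first 2 digits = 14, minutes = 37.852; 14 + 37.852/60 = 14.630867
  N → positive
  Longitude: degrees = first 3 digits = 175, minutes = 53.5807; 175 + 53.5807/60 = 175.893012
  W → negative
Point 2:
  Latitude: split at 2 digits → 00° and 24.884′; 0 + 24.884/60 = 0.414733
  hemisphere S, so the sign is −
  Longitude: degrees = first 3 digits = 103, minutes = 21.0005; 103 + 21.0005/60 = 103.350008
  W → negative
Point 3:
  φ: split at 2 digits → 18° and 38.6748′; 18 + 38.6748/60 = 18.644580
  hemisphere S, so the sign is −
  Lon: split at 3 digits → 060° and 27.1008′; 60 + 27.1008/60 = 60.451680
  W → negative
Point 4:
  φ: split at 2 digits → 07° and 7.4293′; 7 + 7.4293/60 = 7.123822
  N ⇒ keep positive
  Longitude: degrees = first 3 digits = 151, minutes = 35.218; 151 + 35.218/60 = 151.586967
  E → positive
Point 5:
  φ: degrees = first 2 digits = 38, minutes = 53.01806; 38 + 53.01806/60 = 38.883634
  S → negative
  λ: degrees = first 3 digits = 32, minutes = 44.5453; 32 + 44.5453/60 = 32.742422
  W ⇒ negate

1. 14.63087, -175.89301
2. -0.41473, -103.35001
3. -18.64458, -60.45168
4. 7.12382, 151.58697
5. -38.88363, -32.74242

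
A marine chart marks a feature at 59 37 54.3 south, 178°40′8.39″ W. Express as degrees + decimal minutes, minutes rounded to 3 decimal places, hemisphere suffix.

59° 37.905′ S, 178° 40.140′ W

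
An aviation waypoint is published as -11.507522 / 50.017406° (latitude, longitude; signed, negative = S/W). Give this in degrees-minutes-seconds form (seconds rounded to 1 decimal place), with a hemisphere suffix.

11°30′27.1″ S, 50°01′2.7″ E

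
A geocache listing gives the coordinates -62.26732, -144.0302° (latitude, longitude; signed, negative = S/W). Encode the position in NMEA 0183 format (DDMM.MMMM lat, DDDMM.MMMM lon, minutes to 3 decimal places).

6216.039,S / 14401.812,W

Latitude is negative → S; |value| = 62.267320
φ: 62° + 0.267320 × 60 = 62° 16.03920′
Longitude is negative → W; |value| = 144.030200
λ: 144° + 0.030200 × 60 = 144° 1.81200′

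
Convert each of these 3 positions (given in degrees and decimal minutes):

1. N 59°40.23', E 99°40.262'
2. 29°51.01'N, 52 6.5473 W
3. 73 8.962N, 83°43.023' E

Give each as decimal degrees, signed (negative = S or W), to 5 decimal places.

1. 59.67050, 99.67103
2. 29.85017, -52.10912
3. 73.14937, 83.71705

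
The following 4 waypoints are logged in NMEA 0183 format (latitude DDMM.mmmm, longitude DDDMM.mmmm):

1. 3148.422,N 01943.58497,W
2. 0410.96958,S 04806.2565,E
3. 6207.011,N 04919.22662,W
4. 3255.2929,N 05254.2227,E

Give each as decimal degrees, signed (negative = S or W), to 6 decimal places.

1. 31.807033, -19.726416
2. -4.182826, 48.104275
3. 62.116850, -49.320444
4. 32.921548, 52.903712

Point 1:
  φ: degrees = first 2 digits = 31, minutes = 48.422; 31 + 48.422/60 = 31.8070333
  N → positive
  Lon: degrees = first 3 digits = 19, minutes = 43.58497; 19 + 43.58497/60 = 19.7264162
  hemisphere W, so the sign is −
Point 2:
  Lat: split at 2 digits → 04° and 10.96958′; 4 + 10.96958/60 = 4.1828263
  S → negative
  Longitude: degrees = first 3 digits = 48, minutes = 6.2565; 48 + 6.2565/60 = 48.1042750
  E ⇒ keep positive
Point 3:
  Latitude: degrees = first 2 digits = 62, minutes = 7.011; 62 + 7.011/60 = 62.1168500
  N → positive
  Longitude: split at 3 digits → 049° and 19.22662′; 49 + 19.22662/60 = 49.3204437
  W → negative
Point 4:
  Lat: degrees = first 2 digits = 32, minutes = 55.2929; 32 + 55.2929/60 = 32.9215483
  N ⇒ keep positive
  λ: degrees = first 3 digits = 52, minutes = 54.2227; 52 + 54.2227/60 = 52.9037117
  E ⇒ keep positive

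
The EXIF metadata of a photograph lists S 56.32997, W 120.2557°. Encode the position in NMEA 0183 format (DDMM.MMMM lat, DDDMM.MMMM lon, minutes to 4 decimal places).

Lat: fractional part 0.329970 → 19.798200 minutes
Longitude: 120° + 0.255700 × 60 = 120° 15.342000′

5619.7982,S / 12015.3420,W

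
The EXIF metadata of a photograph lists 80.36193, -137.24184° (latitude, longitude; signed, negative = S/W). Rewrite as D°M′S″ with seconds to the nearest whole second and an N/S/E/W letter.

80°21′43″ N, 137°14′31″ W

φ: 0.361930 × 60 = 21.71580′ → 21′, remainder × 60 = 42.95″
Longitude is negative → W; |value| = 137.241840
λ: 0.241840° → 14.51040′; 0.51040 × 60 = 30.62″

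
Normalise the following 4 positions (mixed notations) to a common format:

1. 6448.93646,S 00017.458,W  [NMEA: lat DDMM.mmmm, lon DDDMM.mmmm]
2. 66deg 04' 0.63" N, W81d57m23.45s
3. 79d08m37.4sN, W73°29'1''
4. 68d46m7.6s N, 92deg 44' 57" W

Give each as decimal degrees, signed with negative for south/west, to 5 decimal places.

Point 1:
  φ: split at 2 digits → 64° and 48.93646′; 64 + 48.93646/60 = 64.815608
  hemisphere S, so the sign is −
  λ: degrees = first 3 digits = 0, minutes = 17.458; 0 + 17.458/60 = 0.290967
  W → negative
Point 2:
  Latitude: 4′ + 0.63″ = 4.01050′; 66 + 4.01050/60 = 66.066842
  N ⇒ keep positive
  λ: 81 + 57/60 + 23.45/3600 = 81.956514
  W ⇒ negate
Point 3:
  Latitude: 79° + 8/60 + 37.4/3600 = 79 + 0.133333 + 0.010389 = 79.143722
  N → positive
  Longitude: 73° + 29/60 + 1/3600 = 73 + 0.483333 + 0.000278 = 73.483611
  W ⇒ negate
Point 4:
  Latitude: 68° + 46/60 + 7.6/3600 = 68 + 0.766667 + 0.002111 = 68.768778
  N ⇒ keep positive
  λ: 92° + 44/60 + 57/3600 = 92 + 0.733333 + 0.015833 = 92.749167
  W ⇒ negate

1. -64.81561, -0.29097
2. 66.06684, -81.95651
3. 79.14372, -73.48361
4. 68.76878, -92.74917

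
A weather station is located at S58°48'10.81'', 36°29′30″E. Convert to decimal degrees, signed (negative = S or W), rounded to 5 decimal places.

-58.80300, 36.49167

φ: 58 + 48/60 + 10.81/3600 = 58.803003
S ⇒ negate
Lon: 29′ + 30″ = 29.50000′; 36 + 29.50000/60 = 36.491667
E ⇒ keep positive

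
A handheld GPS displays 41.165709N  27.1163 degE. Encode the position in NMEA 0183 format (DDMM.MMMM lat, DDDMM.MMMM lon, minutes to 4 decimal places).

Latitude: fractional part 0.165709 → 9.942540 minutes
Longitude: minutes = (27.116300 − 27) × 60 = 6.978000

4109.9425,N / 02706.9780,E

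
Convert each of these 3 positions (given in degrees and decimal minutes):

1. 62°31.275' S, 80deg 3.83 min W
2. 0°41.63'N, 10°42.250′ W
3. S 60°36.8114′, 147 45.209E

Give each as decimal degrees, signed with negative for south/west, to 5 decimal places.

1. -62.52125, -80.06383
2. 0.69383, -10.70417
3. -60.61352, 147.75348

Point 1:
  φ: 31.275′ = 0.521250°; total 62.521250
  S → negative
  λ: 3.83′ = 0.063833°; total 80.063833
  W ⇒ negate
Point 2:
  Lat: 41.63′ = 0.693833°; total 0.693833
  N → positive
  Lon: 10 + 42.25/60 = 10.704167
  W ⇒ negate
Point 3:
  φ: 36.8114′ = 0.613523°; total 60.613523
  S ⇒ negate
  λ: 147 + 45.209/60 = 147.753483
  E ⇒ keep positive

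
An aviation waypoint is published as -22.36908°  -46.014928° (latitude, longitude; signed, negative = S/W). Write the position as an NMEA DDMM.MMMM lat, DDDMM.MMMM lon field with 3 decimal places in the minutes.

2222.145,S / 04600.896,W

Latitude is negative → S; |value| = 22.369080
Latitude: minutes = (22.369080 − 22) × 60 = 22.14480
Longitude is negative → W; |value| = 46.014928
Longitude: fractional part 0.014928 → 0.89568 minutes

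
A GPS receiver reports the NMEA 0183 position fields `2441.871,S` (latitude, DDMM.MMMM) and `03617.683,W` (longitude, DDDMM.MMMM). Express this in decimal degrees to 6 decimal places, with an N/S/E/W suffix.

24.697850° S, 36.294717° W

Lat: degrees = first 2 digits = 24, minutes = 41.871; 24 + 41.871/60 = 24.6978500
Longitude: split at 3 digits → 036° and 17.683′; 36 + 17.683/60 = 36.2947167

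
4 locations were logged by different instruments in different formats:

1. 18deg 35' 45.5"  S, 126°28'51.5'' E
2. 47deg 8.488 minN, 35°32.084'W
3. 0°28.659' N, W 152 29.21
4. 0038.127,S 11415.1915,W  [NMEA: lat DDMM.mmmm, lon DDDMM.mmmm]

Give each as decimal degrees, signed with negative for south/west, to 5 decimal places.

Point 1:
  Lat: 35′ + 45.5″ = 35.75833′; 18 + 35.75833/60 = 18.595972
  S ⇒ negate
  Longitude: 126 + 28/60 + 51.5/3600 = 126.480972
  E ⇒ keep positive
Point 2:
  Latitude: 8.488′ = 0.141467°; total 47.141467
  N → positive
  Longitude: 35 + 32.084/60 = 35.534733
  W ⇒ negate
Point 3:
  φ: 28.659′ = 0.477650°; total 0.477650
  N ⇒ keep positive
  λ: 152 + 29.21/60 = 152.486833
  W ⇒ negate
Point 4:
  Latitude: degrees = first 2 digits = 0, minutes = 38.127; 0 + 38.127/60 = 0.635450
  S → negative
  Longitude: split at 3 digits → 114° and 15.1915′; 114 + 15.1915/60 = 114.253192
  W → negative

1. -18.59597, 126.48097
2. 47.14147, -35.53473
3. 0.47765, -152.48683
4. -0.63545, -114.25319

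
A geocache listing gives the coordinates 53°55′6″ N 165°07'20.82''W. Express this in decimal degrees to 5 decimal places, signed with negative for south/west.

53.91833, -165.12245

φ: 55′ + 6″ = 55.10000′; 53 + 55.10000/60 = 53.918333
N ⇒ keep positive
Longitude: 165° + 7/60 + 20.82/3600 = 165 + 0.116667 + 0.005783 = 165.122450
W → negative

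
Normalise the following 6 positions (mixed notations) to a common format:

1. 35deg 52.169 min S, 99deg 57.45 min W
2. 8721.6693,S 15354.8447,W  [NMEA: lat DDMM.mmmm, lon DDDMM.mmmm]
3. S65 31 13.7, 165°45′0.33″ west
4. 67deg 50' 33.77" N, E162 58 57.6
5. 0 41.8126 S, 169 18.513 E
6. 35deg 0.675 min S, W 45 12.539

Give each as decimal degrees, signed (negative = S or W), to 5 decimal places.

Point 1:
  Lat: 35 + 52.169/60 = 35.869483
  S → negative
  Lon: 99 + 57.45/60 = 99.957500
  W → negative
Point 2:
  φ: degrees = first 2 digits = 87, minutes = 21.6693; 87 + 21.6693/60 = 87.361155
  S ⇒ negate
  λ: split at 3 digits → 153° and 54.8447′; 153 + 54.8447/60 = 153.914078
  W → negative
Point 3:
  Lat: 65° + 31/60 + 13.7/3600 = 65 + 0.516667 + 0.003806 = 65.520472
  S → negative
  Longitude: 165° + 45/60 + 0.33/3600 = 165 + 0.750000 + 0.000092 = 165.750092
  W ⇒ negate
Point 4:
  Latitude: 50′ + 33.77″ = 50.56283′; 67 + 50.56283/60 = 67.842714
  N ⇒ keep positive
  Lon: 162 + 58/60 + 57.6/3600 = 162.982667
  E → positive
Point 5:
  Latitude: 41.8126′ = 0.696877°; total 0.696877
  S → negative
  λ: 169 + 18.513/60 = 169.308550
  E ⇒ keep positive
Point 6:
  Latitude: 35 + 0.675/60 = 35.011250
  S ⇒ negate
  Longitude: 12.539′ = 0.208983°; total 45.208983
  W ⇒ negate

1. -35.86948, -99.95750
2. -87.36116, -153.91408
3. -65.52047, -165.75009
4. 67.84271, 162.98267
5. -0.69688, 169.30855
6. -35.01125, -45.20898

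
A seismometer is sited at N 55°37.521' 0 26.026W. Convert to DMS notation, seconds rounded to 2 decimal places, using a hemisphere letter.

55°37′31.26″ N, 0°26′1.56″ W

φ: fractional minutes 0.52100 × 60 = 31.2600″
Longitude: 26.02600′ → 26′ and 0.02600 × 60 = 1.5600″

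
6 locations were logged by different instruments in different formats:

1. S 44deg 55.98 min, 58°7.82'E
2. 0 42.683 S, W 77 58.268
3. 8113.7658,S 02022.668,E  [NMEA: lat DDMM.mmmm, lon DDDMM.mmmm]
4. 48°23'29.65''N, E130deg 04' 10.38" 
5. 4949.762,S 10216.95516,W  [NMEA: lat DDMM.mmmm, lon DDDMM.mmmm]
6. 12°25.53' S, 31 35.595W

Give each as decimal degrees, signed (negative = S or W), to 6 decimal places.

Point 1:
  Latitude: 55.98′ = 0.933000°; total 44.9330000
  S → negative
  λ: 7.82′ = 0.130333°; total 58.1303333
  E ⇒ keep positive
Point 2:
  φ: 0 + 42.683/60 = 0.7113833
  hemisphere S, so the sign is −
  Longitude: 77 + 58.268/60 = 77.9711333
  W ⇒ negate
Point 3:
  Lat: split at 2 digits → 81° and 13.7658′; 81 + 13.7658/60 = 81.2294300
  S → negative
  Lon: split at 3 digits → 020° and 22.668′; 20 + 22.668/60 = 20.3778000
  E ⇒ keep positive
Point 4:
  Latitude: 23′ + 29.65″ = 23.49417′; 48 + 23.49417/60 = 48.3915694
  N → positive
  Longitude: 130 + 4/60 + 10.38/3600 = 130.0695500
  E ⇒ keep positive
Point 5:
  φ: degrees = first 2 digits = 49, minutes = 49.762; 49 + 49.762/60 = 49.8293667
  hemisphere S, so the sign is −
  Longitude: split at 3 digits → 102° and 16.95516′; 102 + 16.95516/60 = 102.2825860
  W → negative
Point 6:
  φ: 12 + 25.53/60 = 12.4255000
  hemisphere S, so the sign is −
  Longitude: 31 + 35.595/60 = 31.5932500
  W ⇒ negate

1. -44.933000, 58.130333
2. -0.711383, -77.971133
3. -81.229430, 20.377800
4. 48.391569, 130.069550
5. -49.829367, -102.282586
6. -12.425500, -31.593250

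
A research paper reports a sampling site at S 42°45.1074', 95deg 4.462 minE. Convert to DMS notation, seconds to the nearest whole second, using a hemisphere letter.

φ: fractional minutes 0.10740 × 60 = 6.44″
Longitude: fractional minutes 0.46200 × 60 = 27.72″

42°45′6″ S, 95°04′28″ E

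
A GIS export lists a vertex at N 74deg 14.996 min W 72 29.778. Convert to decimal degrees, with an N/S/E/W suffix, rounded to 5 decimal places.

Lat: 14.996′ = 0.249933°; total 74.249933
Longitude: 29.778′ = 0.496300°; total 72.496300

74.24993° N, 72.49630° W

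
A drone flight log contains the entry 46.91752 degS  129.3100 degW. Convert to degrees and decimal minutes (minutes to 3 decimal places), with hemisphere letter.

Latitude: minutes = (46.917520 − 46) × 60 = 55.05120
λ: fractional part 0.310000 → 18.60000 minutes

46° 55.051′ S, 129° 18.600′ W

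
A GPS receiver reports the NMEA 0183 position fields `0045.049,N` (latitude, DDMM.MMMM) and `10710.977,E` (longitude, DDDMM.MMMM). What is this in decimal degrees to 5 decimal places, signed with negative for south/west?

0.75082, 107.18295

Latitude: degrees = first 2 digits = 0, minutes = 45.049; 0 + 45.049/60 = 0.750817
N ⇒ keep positive
Longitude: split at 3 digits → 107° and 10.977′; 107 + 10.977/60 = 107.182950
E ⇒ keep positive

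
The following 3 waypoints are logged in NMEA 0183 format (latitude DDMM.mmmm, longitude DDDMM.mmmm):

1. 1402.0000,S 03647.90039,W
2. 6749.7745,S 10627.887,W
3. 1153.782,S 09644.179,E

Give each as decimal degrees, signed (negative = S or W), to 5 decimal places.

1. -14.03333, -36.79834
2. -67.82958, -106.46478
3. -11.89637, 96.73632

Point 1:
  Lat: split at 2 digits → 14° and 2′; 14 + 2/60 = 14.033333
  hemisphere S, so the sign is −
  Lon: split at 3 digits → 036° and 47.90039′; 36 + 47.90039/60 = 36.798340
  hemisphere W, so the sign is −
Point 2:
  Lat: split at 2 digits → 67° and 49.7745′; 67 + 49.7745/60 = 67.829575
  hemisphere S, so the sign is −
  Longitude: split at 3 digits → 106° and 27.887′; 106 + 27.887/60 = 106.464783
  W ⇒ negate
Point 3:
  Latitude: degrees = first 2 digits = 11, minutes = 53.782; 11 + 53.782/60 = 11.896367
  S ⇒ negate
  Lon: split at 3 digits → 096° and 44.179′; 96 + 44.179/60 = 96.736317
  E ⇒ keep positive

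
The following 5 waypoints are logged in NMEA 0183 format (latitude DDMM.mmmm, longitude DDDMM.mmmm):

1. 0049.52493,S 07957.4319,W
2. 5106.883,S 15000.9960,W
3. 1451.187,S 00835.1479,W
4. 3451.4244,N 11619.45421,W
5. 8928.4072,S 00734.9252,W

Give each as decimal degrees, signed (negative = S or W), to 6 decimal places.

Point 1:
  φ: split at 2 digits → 00° and 49.52493′; 0 + 49.52493/60 = 0.8254155
  S → negative
  λ: split at 3 digits → 079° and 57.4319′; 79 + 57.4319/60 = 79.9571983
  hemisphere W, so the sign is −
Point 2:
  Lat: split at 2 digits → 51° and 6.883′; 51 + 6.883/60 = 51.1147167
  S → negative
  Lon: degrees = first 3 digits = 150, minutes = 0.996; 150 + 0.996/60 = 150.0166000
  W ⇒ negate
Point 3:
  Lat: split at 2 digits → 14° and 51.187′; 14 + 51.187/60 = 14.8531167
  S ⇒ negate
  λ: split at 3 digits → 008° and 35.1479′; 8 + 35.1479/60 = 8.5857983
  hemisphere W, so the sign is −
Point 4:
  φ: split at 2 digits → 34° and 51.4244′; 34 + 51.4244/60 = 34.8570733
  N → positive
  Longitude: split at 3 digits → 116° and 19.45421′; 116 + 19.45421/60 = 116.3242368
  W → negative
Point 5:
  φ: split at 2 digits → 89° and 28.4072′; 89 + 28.4072/60 = 89.4734533
  hemisphere S, so the sign is −
  Lon: split at 3 digits → 007° and 34.9252′; 7 + 34.9252/60 = 7.5820867
  W ⇒ negate

1. -0.825416, -79.957198
2. -51.114717, -150.016600
3. -14.853117, -8.585798
4. 34.857073, -116.324237
5. -89.473453, -7.582087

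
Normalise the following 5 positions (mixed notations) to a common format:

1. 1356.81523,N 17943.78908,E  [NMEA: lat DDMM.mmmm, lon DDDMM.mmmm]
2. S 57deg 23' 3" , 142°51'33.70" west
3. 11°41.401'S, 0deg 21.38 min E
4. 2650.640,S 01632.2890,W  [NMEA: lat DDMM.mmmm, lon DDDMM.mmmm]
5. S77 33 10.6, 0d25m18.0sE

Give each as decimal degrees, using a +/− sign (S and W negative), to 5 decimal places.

1. 13.94692, 179.72982
2. -57.38417, -142.85936
3. -11.69002, 0.35633
4. -26.84400, -16.53815
5. -77.55294, 0.42167

Point 1:
  Latitude: degrees = first 2 digits = 13, minutes = 56.81523; 13 + 56.81523/60 = 13.946921
  N ⇒ keep positive
  Lon: degrees = first 3 digits = 179, minutes = 43.78908; 179 + 43.78908/60 = 179.729818
  E ⇒ keep positive
Point 2:
  φ: 57° + 23/60 + 3/3600 = 57 + 0.383333 + 0.000833 = 57.384167
  hemisphere S, so the sign is −
  Longitude: 51′ + 33.7″ = 51.56167′; 142 + 51.56167/60 = 142.859361
  W ⇒ negate
Point 3:
  φ: 41.401′ = 0.690017°; total 11.690017
  hemisphere S, so the sign is −
  λ: 0 + 21.38/60 = 0.356333
  E → positive
Point 4:
  φ: split at 2 digits → 26° and 50.64′; 26 + 50.64/60 = 26.844000
  S ⇒ negate
  Longitude: degrees = first 3 digits = 16, minutes = 32.289; 16 + 32.289/60 = 16.538150
  hemisphere W, so the sign is −
Point 5:
  φ: 77 + 33/60 + 10.6/3600 = 77.552944
  hemisphere S, so the sign is −
  λ: 25′ + 18″ = 25.30000′; 0 + 25.30000/60 = 0.421667
  E ⇒ keep positive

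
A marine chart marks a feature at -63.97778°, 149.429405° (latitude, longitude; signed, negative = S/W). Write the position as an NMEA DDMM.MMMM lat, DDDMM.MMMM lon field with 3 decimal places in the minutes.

6358.667,S / 14925.764,E

Latitude is negative → S; |value| = 63.977780
Lat: fractional part 0.977780 → 58.66680 minutes
Lon: 149° + 0.429405 × 60 = 149° 25.76430′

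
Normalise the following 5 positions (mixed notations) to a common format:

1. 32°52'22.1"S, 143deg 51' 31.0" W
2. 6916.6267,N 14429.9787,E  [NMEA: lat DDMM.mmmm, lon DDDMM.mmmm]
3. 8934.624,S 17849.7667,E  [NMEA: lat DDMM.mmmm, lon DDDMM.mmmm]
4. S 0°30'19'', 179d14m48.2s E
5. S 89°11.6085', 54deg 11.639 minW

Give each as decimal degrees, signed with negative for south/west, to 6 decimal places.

1. -32.872806, -143.858611
2. 69.277112, 144.499645
3. -89.577067, 178.829445
4. -0.505278, 179.246722
5. -89.193475, -54.193983

Point 1:
  Latitude: 52′ + 22.1″ = 52.36833′; 32 + 52.36833/60 = 32.8728056
  S → negative
  Lon: 143° + 51/60 + 31/3600 = 143 + 0.850000 + 0.008611 = 143.8586111
  hemisphere W, so the sign is −
Point 2:
  Latitude: split at 2 digits → 69° and 16.6267′; 69 + 16.6267/60 = 69.2771117
  N ⇒ keep positive
  Longitude: degrees = first 3 digits = 144, minutes = 29.9787; 144 + 29.9787/60 = 144.4996450
  E → positive
Point 3:
  Lat: split at 2 digits → 89° and 34.624′; 89 + 34.624/60 = 89.5770667
  S ⇒ negate
  Lon: split at 3 digits → 178° and 49.7667′; 178 + 49.7667/60 = 178.8294450
  E → positive
Point 4:
  φ: 30′ + 19″ = 30.31667′; 0 + 30.31667/60 = 0.5052778
  S → negative
  Lon: 14′ + 48.2″ = 14.80333′; 179 + 14.80333/60 = 179.2467222
  E → positive
Point 5:
  φ: 11.6085′ = 0.193475°; total 89.1934750
  S ⇒ negate
  Lon: 54 + 11.639/60 = 54.1939833
  hemisphere W, so the sign is −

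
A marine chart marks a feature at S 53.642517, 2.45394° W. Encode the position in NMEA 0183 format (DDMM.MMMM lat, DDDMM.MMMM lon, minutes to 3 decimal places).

Lat: fractional part 0.642517 → 38.55102 minutes
λ: fractional part 0.453940 → 27.23640 minutes

5338.551,S / 00227.236,W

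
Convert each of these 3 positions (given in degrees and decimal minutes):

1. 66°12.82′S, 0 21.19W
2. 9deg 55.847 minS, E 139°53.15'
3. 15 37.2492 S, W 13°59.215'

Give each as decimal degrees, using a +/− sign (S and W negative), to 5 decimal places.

Point 1:
  Latitude: 66 + 12.82/60 = 66.213667
  S → negative
  Lon: 0 + 21.19/60 = 0.353167
  W ⇒ negate
Point 2:
  Lat: 9 + 55.847/60 = 9.930783
  S → negative
  Lon: 53.15′ = 0.885833°; total 139.885833
  E → positive
Point 3:
  Latitude: 15 + 37.2492/60 = 15.620820
  hemisphere S, so the sign is −
  Lon: 13 + 59.215/60 = 13.986917
  W ⇒ negate

1. -66.21367, -0.35317
2. -9.93078, 139.88583
3. -15.62082, -13.98692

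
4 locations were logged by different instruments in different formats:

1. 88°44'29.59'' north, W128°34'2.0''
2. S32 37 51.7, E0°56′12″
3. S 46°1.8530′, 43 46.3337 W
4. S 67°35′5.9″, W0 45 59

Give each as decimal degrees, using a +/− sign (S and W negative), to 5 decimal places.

Point 1:
  φ: 44′ + 29.59″ = 44.49317′; 88 + 44.49317/60 = 88.741553
  N → positive
  λ: 128 + 34/60 + 2/3600 = 128.567222
  hemisphere W, so the sign is −
Point 2:
  Latitude: 37′ + 51.7″ = 37.86167′; 32 + 37.86167/60 = 32.631028
  S ⇒ negate
  Lon: 56′ + 12″ = 56.20000′; 0 + 56.20000/60 = 0.936667
  E ⇒ keep positive
Point 3:
  Latitude: 1.853′ = 0.030883°; total 46.030883
  S → negative
  Lon: 43 + 46.3337/60 = 43.772228
  W ⇒ negate
Point 4:
  Lat: 67° + 35/60 + 5.9/3600 = 67 + 0.583333 + 0.001639 = 67.584972
  S ⇒ negate
  λ: 0° + 45/60 + 59/3600 = 0 + 0.750000 + 0.016389 = 0.766389
  hemisphere W, so the sign is −

1. 88.74155, -128.56722
2. -32.63103, 0.93667
3. -46.03088, -43.77223
4. -67.58497, -0.76639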